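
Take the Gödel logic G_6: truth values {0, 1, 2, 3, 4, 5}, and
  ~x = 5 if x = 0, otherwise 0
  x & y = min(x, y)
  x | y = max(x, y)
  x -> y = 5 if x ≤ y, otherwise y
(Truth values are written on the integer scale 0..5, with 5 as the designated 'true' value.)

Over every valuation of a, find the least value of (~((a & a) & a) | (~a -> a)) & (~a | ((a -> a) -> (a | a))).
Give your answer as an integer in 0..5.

Take a = 1:
a & a = 1 & 1 = 1
(a & a) & a = 1 & 1 = 1
~((a & a) & a) = ~1 = 0
~a = ~1 = 0
~a -> a = 0 -> 1 = 5
~((a & a) & a) | (~a -> a) = 0 | 5 = 5
~a = ~1 = 0
a -> a = 1 -> 1 = 5
a | a = 1 | 1 = 1
(a -> a) -> (a | a) = 5 -> 1 = 1
~a | ((a -> a) -> (a | a)) = 0 | 1 = 1
(~((a & a) & a) | (~a -> a)) & (~a | ((a -> a) -> (a | a))) = 5 & 1 = 1
No assignment yields a value below 1, so this is the minimum.

1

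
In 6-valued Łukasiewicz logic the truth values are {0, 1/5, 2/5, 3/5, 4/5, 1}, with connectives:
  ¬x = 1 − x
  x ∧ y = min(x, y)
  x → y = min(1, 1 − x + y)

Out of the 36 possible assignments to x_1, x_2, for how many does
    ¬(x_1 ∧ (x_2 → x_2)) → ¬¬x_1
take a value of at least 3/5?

value 1: 18 assignments (counts)
value 4/5: 6 assignments (counts)
value 2/5: 6 assignments
value 0: 6 assignments
So 24 of the 36 assignments meet the threshold.

24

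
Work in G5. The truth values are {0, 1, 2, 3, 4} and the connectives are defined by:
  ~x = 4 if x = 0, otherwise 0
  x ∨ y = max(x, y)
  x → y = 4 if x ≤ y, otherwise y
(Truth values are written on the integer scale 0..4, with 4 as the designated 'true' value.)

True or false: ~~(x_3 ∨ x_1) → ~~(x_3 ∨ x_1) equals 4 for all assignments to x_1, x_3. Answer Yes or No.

At x_1 = 3, x_3 = 0, for instance:
x_3 ∨ x_1 = 0 ∨ 3 = 3
~(x_3 ∨ x_1) = ~3 = 0
~~(x_3 ∨ x_1) = ~0 = 4
~~(x_3 ∨ x_1) → ~~(x_3 ∨ x_1) = 4 → 4 = 4
and checking the remaining 24 assignments likewise gives ≥ 4 in every case.

Yes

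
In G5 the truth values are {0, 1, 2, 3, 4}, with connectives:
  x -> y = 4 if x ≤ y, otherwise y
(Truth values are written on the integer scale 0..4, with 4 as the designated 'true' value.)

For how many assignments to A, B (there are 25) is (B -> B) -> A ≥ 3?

value 4: 5 assignments (counts)
value 3: 5 assignments (counts)
value 2: 5 assignments
value 1: 5 assignments
value 0: 5 assignments
So 10 of the 25 assignments meet the threshold.

10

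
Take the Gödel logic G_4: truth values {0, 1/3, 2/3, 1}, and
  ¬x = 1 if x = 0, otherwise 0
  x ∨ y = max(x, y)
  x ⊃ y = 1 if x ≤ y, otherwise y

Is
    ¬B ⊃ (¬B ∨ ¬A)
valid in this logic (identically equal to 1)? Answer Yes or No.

Yes

A = 0, B = 0 ↦ 1
A = 0, B = 1/3 ↦ 1
A = 0, B = 2/3 ↦ 1
A = 0, B = 1 ↦ 1
A = 1/3, B = 0 ↦ 1
A = 1/3, B = 1/3 ↦ 1
A = 1/3, B = 2/3 ↦ 1
A = 1/3, B = 1 ↦ 1
A = 2/3, B = 0 ↦ 1
A = 2/3, B = 1/3 ↦ 1
A = 2/3, B = 2/3 ↦ 1
A = 2/3, B = 1 ↦ 1
A = 1, B = 0 ↦ 1
A = 1, B = 1/3 ↦ 1
A = 1, B = 2/3 ↦ 1
A = 1, B = 1 ↦ 1
Every assignment gives a value ≥ 1.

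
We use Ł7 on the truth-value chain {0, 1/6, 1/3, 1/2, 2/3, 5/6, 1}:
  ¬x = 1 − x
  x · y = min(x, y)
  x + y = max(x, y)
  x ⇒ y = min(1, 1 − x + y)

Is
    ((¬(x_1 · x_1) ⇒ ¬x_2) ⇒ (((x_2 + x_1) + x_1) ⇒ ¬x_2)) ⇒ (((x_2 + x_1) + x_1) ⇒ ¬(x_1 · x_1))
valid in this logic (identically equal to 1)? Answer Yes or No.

No

Counterexample: take x_1 = 2/3, x_2 = 0.
x_1 · x_1 = 2/3 · 2/3 = 2/3
¬(x_1 · x_1) = ¬2/3 = 1/3
¬x_2 = ¬0 = 1
¬(x_1 · x_1) ⇒ ¬x_2 = 1/3 ⇒ 1 = 1
x_2 + x_1 = 0 + 2/3 = 2/3
(x_2 + x_1) + x_1 = 2/3 + 2/3 = 2/3
((x_2 + x_1) + x_1) ⇒ ¬x_2 = 2/3 ⇒ 1 = 1
(¬(x_1 · x_1) ⇒ ¬x_2) ⇒ (((x_2 + x_1) + x_1) ⇒ ¬x_2) = 1 ⇒ 1 = 1
((x_2 + x_1) + x_1) ⇒ ¬(x_1 · x_1) = 2/3 ⇒ 1/3 = 2/3
((¬(x_1 · x_1) ⇒ ¬x_2) ⇒ (((x_2 + x_1) + x_1) ⇒ ¬x_2)) ⇒ (((x_2 + x_1) + x_1) ⇒ ¬(x_1 · x_1)) = 1 ⇒ 2/3 = 2/3
This gives 2/3 ≠ 1.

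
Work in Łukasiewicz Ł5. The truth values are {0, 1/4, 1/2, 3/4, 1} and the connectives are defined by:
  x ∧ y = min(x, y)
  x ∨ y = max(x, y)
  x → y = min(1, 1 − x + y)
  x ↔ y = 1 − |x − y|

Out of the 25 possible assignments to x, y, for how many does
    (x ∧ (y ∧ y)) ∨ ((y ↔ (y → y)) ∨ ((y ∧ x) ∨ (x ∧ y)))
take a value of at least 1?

value 1: 5 assignments (counts)
value 3/4: 5 assignments
value 1/2: 5 assignments
value 1/4: 5 assignments
value 0: 5 assignments
So 5 of the 25 assignments meet the threshold.

5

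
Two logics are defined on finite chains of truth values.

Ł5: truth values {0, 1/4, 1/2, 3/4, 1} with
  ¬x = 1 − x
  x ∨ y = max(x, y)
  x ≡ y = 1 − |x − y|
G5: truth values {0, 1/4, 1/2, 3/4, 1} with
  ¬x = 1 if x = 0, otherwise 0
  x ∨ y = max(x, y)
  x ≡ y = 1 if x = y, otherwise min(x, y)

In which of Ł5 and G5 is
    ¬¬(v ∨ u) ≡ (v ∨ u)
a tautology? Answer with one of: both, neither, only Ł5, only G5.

In Ł5: every assignment gives 1 — tautology.
In G5: at u = 0, v = 1/4 the value is 1/4 — not a tautology.

only Ł5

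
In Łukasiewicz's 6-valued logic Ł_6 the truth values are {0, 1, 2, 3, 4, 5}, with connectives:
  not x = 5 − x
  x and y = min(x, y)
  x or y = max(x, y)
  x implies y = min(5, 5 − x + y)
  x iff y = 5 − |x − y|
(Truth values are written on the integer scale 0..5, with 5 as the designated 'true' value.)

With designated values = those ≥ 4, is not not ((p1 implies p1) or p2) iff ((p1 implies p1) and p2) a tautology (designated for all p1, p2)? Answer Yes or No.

Counterexample: take p1 = 0, p2 = 0.
p1 implies p1 = 0 implies 0 = 5
(p1 implies p1) or p2 = 5 or 0 = 5
not ((p1 implies p1) or p2) = not 5 = 0
not not ((p1 implies p1) or p2) = not 0 = 5
p1 implies p1 = 0 implies 0 = 5
(p1 implies p1) and p2 = 5 and 0 = 0
not not ((p1 implies p1) or p2) iff ((p1 implies p1) and p2) = 5 iff 0 = 0
This gives 0, which is below 4.

No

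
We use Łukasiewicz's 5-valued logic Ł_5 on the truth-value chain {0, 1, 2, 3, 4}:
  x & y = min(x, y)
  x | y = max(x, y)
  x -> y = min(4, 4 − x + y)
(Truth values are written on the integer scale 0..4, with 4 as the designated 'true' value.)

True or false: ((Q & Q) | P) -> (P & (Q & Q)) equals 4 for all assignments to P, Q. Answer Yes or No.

Counterexample: take P = 0, Q = 1.
Q & Q = 1 & 1 = 1
(Q & Q) | P = 1 | 0 = 1
Q & Q = 1 & 1 = 1
P & (Q & Q) = 0 & 1 = 0
((Q & Q) | P) -> (P & (Q & Q)) = 1 -> 0 = 3
This gives 3 ≠ 4.

No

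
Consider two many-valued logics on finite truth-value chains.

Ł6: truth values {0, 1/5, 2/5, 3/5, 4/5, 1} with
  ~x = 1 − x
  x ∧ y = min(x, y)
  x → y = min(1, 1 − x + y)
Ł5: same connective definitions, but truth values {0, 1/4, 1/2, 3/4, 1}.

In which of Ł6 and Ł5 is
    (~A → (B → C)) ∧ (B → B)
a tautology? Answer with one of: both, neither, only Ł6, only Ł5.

In Ł6: at A = 0, B = 1/5, C = 0 the value is 4/5 — not a tautology.
In Ł5: at A = 0, B = 1/4, C = 0 the value is 3/4 — not a tautology.

neither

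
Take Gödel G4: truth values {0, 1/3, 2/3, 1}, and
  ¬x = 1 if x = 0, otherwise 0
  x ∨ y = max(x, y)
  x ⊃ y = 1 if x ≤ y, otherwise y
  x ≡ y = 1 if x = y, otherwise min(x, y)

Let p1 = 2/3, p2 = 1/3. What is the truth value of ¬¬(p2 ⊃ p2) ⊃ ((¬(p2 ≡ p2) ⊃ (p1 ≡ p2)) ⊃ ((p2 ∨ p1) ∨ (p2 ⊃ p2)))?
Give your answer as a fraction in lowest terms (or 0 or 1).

p2 ⊃ p2 = 1/3 ⊃ 1/3 = 1
¬(p2 ⊃ p2) = ¬1 = 0
¬¬(p2 ⊃ p2) = ¬0 = 1
p2 ≡ p2 = 1/3 ≡ 1/3 = 1
¬(p2 ≡ p2) = ¬1 = 0
p1 ≡ p2 = 2/3 ≡ 1/3 = 1/3
¬(p2 ≡ p2) ⊃ (p1 ≡ p2) = 0 ⊃ 1/3 = 1
p2 ∨ p1 = 1/3 ∨ 2/3 = 2/3
p2 ⊃ p2 = 1/3 ⊃ 1/3 = 1
(p2 ∨ p1) ∨ (p2 ⊃ p2) = 2/3 ∨ 1 = 1
(¬(p2 ≡ p2) ⊃ (p1 ≡ p2)) ⊃ ((p2 ∨ p1) ∨ (p2 ⊃ p2)) = 1 ⊃ 1 = 1
¬¬(p2 ⊃ p2) ⊃ ((¬(p2 ≡ p2) ⊃ (p1 ≡ p2)) ⊃ ((p2 ∨ p1) ∨ (p2 ⊃ p2))) = 1 ⊃ 1 = 1

1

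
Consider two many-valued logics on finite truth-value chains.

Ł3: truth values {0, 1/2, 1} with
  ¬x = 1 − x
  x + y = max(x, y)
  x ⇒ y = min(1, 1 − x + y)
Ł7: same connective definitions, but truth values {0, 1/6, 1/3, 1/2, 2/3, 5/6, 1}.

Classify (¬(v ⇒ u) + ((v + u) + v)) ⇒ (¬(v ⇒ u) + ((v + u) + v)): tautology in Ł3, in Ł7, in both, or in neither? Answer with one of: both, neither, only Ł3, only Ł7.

both

In Ł3: every assignment gives 1 — tautology.
In Ł7: every assignment gives 1 — tautology.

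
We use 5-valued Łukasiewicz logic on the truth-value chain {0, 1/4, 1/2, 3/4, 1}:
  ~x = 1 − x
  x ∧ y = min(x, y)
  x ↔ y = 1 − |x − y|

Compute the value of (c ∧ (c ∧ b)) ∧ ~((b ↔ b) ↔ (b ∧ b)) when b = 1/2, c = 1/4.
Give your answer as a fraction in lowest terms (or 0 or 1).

c ∧ b = 1/4 ∧ 1/2 = 1/4
c ∧ (c ∧ b) = 1/4 ∧ 1/4 = 1/4
b ↔ b = 1/2 ↔ 1/2 = 1
b ∧ b = 1/2 ∧ 1/2 = 1/2
(b ↔ b) ↔ (b ∧ b) = 1 ↔ 1/2 = 1/2
~((b ↔ b) ↔ (b ∧ b)) = ~1/2 = 1/2
(c ∧ (c ∧ b)) ∧ ~((b ↔ b) ↔ (b ∧ b)) = 1/4 ∧ 1/2 = 1/4

1/4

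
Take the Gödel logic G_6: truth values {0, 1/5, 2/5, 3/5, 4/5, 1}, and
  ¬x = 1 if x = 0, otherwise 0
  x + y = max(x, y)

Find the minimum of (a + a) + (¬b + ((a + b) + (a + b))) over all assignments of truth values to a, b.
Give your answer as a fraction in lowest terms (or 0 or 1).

1/5

Take a = 0, b = 1/5:
a + a = 0 + 0 = 0
¬b = ¬1/5 = 0
a + b = 0 + 1/5 = 1/5
a + b = 0 + 1/5 = 1/5
(a + b) + (a + b) = 1/5 + 1/5 = 1/5
¬b + ((a + b) + (a + b)) = 0 + 1/5 = 1/5
(a + a) + (¬b + ((a + b) + (a + b))) = 0 + 1/5 = 1/5
No assignment yields a value below 1/5, so this is the minimum.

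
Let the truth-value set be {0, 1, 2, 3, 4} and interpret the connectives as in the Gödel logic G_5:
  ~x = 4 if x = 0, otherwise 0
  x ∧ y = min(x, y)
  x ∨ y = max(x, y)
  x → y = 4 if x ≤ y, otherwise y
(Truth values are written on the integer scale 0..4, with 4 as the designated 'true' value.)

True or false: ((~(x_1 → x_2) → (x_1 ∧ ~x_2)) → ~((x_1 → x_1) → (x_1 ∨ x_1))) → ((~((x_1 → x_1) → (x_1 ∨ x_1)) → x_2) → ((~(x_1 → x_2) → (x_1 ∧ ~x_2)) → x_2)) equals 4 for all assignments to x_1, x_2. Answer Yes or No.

Yes

At x_1 = 2, x_2 = 2, for instance:
x_1 → x_2 = 2 → 2 = 4
~(x_1 → x_2) = ~4 = 0
~x_2 = ~2 = 0
x_1 ∧ ~x_2 = 2 ∧ 0 = 0
~(x_1 → x_2) → (x_1 ∧ ~x_2) = 0 → 0 = 4
x_1 → x_1 = 2 → 2 = 4
x_1 ∨ x_1 = 2 ∨ 2 = 2
(x_1 → x_1) → (x_1 ∨ x_1) = 4 → 2 = 2
~((x_1 → x_1) → (x_1 ∨ x_1)) = ~2 = 0
(~(x_1 → x_2) → (x_1 ∧ ~x_2)) → ~((x_1 → x_1) → (x_1 ∨ x_1)) = 4 → 0 = 0
~((x_1 → x_1) → (x_1 ∨ x_1)) → x_2 = 0 → 2 = 4
(~(x_1 → x_2) → (x_1 ∧ ~x_2)) → x_2 = 4 → 2 = 2
(~((x_1 → x_1) → (x_1 ∨ x_1)) → x_2) → ((~(x_1 → x_2) → (x_1 ∧ ~x_2)) → x_2) = 4 → 2 = 2
((~(x_1 → x_2) → (x_1 ∧ ~x_2)) → ~((x_1 → x_1) → (x_1 ∨ x_1))) → ((~((x_1 → x_1) → (x_1 ∨ x_1)) → x_2) → ((~(x_1 → x_2) → (x_1 ∧ ~x_2)) → x_2)) = 0 → 2 = 4
and checking the remaining 24 assignments likewise gives ≥ 4 in every case.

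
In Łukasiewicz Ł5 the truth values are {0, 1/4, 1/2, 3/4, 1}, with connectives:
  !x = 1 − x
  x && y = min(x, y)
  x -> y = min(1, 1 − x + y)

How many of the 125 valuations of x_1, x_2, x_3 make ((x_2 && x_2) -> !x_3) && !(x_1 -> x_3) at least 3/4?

15

value 1: 5 assignments (counts)
value 3/4: 10 assignments (counts)
value 1/2: 15 assignments
value 1/4: 20 assignments
value 0: 75 assignments
So 15 of the 125 assignments meet the threshold.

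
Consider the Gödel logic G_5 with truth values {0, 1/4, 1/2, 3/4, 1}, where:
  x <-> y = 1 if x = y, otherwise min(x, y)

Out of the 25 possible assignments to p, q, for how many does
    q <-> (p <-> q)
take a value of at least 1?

value 1: 11 assignments (counts)
value 3/4: 2 assignments
value 1/2: 3 assignments
value 1/4: 4 assignments
value 0: 5 assignments
So 11 of the 25 assignments meet the threshold.

11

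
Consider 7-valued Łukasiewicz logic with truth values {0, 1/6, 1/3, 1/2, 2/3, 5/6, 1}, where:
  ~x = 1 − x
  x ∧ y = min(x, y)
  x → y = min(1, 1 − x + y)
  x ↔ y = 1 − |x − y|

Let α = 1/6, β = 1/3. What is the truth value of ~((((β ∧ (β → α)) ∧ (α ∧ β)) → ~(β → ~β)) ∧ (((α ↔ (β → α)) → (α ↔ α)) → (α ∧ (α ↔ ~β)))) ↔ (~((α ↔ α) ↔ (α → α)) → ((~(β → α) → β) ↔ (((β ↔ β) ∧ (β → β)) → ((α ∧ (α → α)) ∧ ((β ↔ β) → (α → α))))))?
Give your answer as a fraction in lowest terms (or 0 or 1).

β → α = 1/3 → 1/6 = 5/6
β ∧ (β → α) = 1/3 ∧ 5/6 = 1/3
α ∧ β = 1/6 ∧ 1/3 = 1/6
(β ∧ (β → α)) ∧ (α ∧ β) = 1/3 ∧ 1/6 = 1/6
~β = ~1/3 = 2/3
β → ~β = 1/3 → 2/3 = 1
~(β → ~β) = ~1 = 0
((β ∧ (β → α)) ∧ (α ∧ β)) → ~(β → ~β) = 1/6 → 0 = 5/6
β → α = 1/3 → 1/6 = 5/6
α ↔ (β → α) = 1/6 ↔ 5/6 = 1/3
α ↔ α = 1/6 ↔ 1/6 = 1
(α ↔ (β → α)) → (α ↔ α) = 1/3 → 1 = 1
~β = ~1/3 = 2/3
α ↔ ~β = 1/6 ↔ 2/3 = 1/2
α ∧ (α ↔ ~β) = 1/6 ∧ 1/2 = 1/6
((α ↔ (β → α)) → (α ↔ α)) → (α ∧ (α ↔ ~β)) = 1 → 1/6 = 1/6
(((β ∧ (β → α)) ∧ (α ∧ β)) → ~(β → ~β)) ∧ (((α ↔ (β → α)) → (α ↔ α)) → (α ∧ (α ↔ ~β))) = 5/6 ∧ 1/6 = 1/6
~((((β ∧ (β → α)) ∧ (α ∧ β)) → ~(β → ~β)) ∧ (((α ↔ (β → α)) → (α ↔ α)) → (α ∧ (α ↔ ~β)))) = ~1/6 = 5/6
α ↔ α = 1/6 ↔ 1/6 = 1
α → α = 1/6 → 1/6 = 1
(α ↔ α) ↔ (α → α) = 1 ↔ 1 = 1
~((α ↔ α) ↔ (α → α)) = ~1 = 0
β → α = 1/3 → 1/6 = 5/6
~(β → α) = ~5/6 = 1/6
~(β → α) → β = 1/6 → 1/3 = 1
β ↔ β = 1/3 ↔ 1/3 = 1
β → β = 1/3 → 1/3 = 1
(β ↔ β) ∧ (β → β) = 1 ∧ 1 = 1
α → α = 1/6 → 1/6 = 1
α ∧ (α → α) = 1/6 ∧ 1 = 1/6
β ↔ β = 1/3 ↔ 1/3 = 1
α → α = 1/6 → 1/6 = 1
(β ↔ β) → (α → α) = 1 → 1 = 1
(α ∧ (α → α)) ∧ ((β ↔ β) → (α → α)) = 1/6 ∧ 1 = 1/6
((β ↔ β) ∧ (β → β)) → ((α ∧ (α → α)) ∧ ((β ↔ β) → (α → α))) = 1 → 1/6 = 1/6
(~(β → α) → β) ↔ (((β ↔ β) ∧ (β → β)) → ((α ∧ (α → α)) ∧ ((β ↔ β) → (α → α)))) = 1 ↔ 1/6 = 1/6
~((α ↔ α) ↔ (α → α)) → ((~(β → α) → β) ↔ (((β ↔ β) ∧ (β → β)) → ((α ∧ (α → α)) ∧ ((β ↔ β) → (α → α))))) = 0 → 1/6 = 1
~((((β ∧ (β → α)) ∧ (α ∧ β)) → ~(β → ~β)) ∧ (((α ↔ (β → α)) → (α ↔ α)) → (α ∧ (α ↔ ~β)))) ↔ (~((α ↔ α) ↔ (α → α)) → ((~(β → α) → β) ↔ (((β ↔ β) ∧ (β → β)) → ((α ∧ (α → α)) ∧ ((β ↔ β) → (α → α)))))) = 5/6 ↔ 1 = 5/6

5/6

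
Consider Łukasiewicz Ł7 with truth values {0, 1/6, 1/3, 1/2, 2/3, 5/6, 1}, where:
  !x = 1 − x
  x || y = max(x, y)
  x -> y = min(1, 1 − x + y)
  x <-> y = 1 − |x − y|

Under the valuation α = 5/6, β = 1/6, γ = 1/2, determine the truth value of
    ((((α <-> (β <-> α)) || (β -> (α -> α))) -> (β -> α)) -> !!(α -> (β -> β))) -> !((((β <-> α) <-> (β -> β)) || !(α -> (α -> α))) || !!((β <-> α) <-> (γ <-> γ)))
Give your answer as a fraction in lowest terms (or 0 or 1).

2/3

β <-> α = 1/6 <-> 5/6 = 1/3
α <-> (β <-> α) = 5/6 <-> 1/3 = 1/2
α -> α = 5/6 -> 5/6 = 1
β -> (α -> α) = 1/6 -> 1 = 1
(α <-> (β <-> α)) || (β -> (α -> α)) = 1/2 || 1 = 1
β -> α = 1/6 -> 5/6 = 1
((α <-> (β <-> α)) || (β -> (α -> α))) -> (β -> α) = 1 -> 1 = 1
β -> β = 1/6 -> 1/6 = 1
α -> (β -> β) = 5/6 -> 1 = 1
!(α -> (β -> β)) = !1 = 0
!!(α -> (β -> β)) = !0 = 1
(((α <-> (β <-> α)) || (β -> (α -> α))) -> (β -> α)) -> !!(α -> (β -> β)) = 1 -> 1 = 1
β <-> α = 1/6 <-> 5/6 = 1/3
β -> β = 1/6 -> 1/6 = 1
(β <-> α) <-> (β -> β) = 1/3 <-> 1 = 1/3
α -> α = 5/6 -> 5/6 = 1
α -> (α -> α) = 5/6 -> 1 = 1
!(α -> (α -> α)) = !1 = 0
((β <-> α) <-> (β -> β)) || !(α -> (α -> α)) = 1/3 || 0 = 1/3
β <-> α = 1/6 <-> 5/6 = 1/3
γ <-> γ = 1/2 <-> 1/2 = 1
(β <-> α) <-> (γ <-> γ) = 1/3 <-> 1 = 1/3
!((β <-> α) <-> (γ <-> γ)) = !1/3 = 2/3
!!((β <-> α) <-> (γ <-> γ)) = !2/3 = 1/3
(((β <-> α) <-> (β -> β)) || !(α -> (α -> α))) || !!((β <-> α) <-> (γ <-> γ)) = 1/3 || 1/3 = 1/3
!((((β <-> α) <-> (β -> β)) || !(α -> (α -> α))) || !!((β <-> α) <-> (γ <-> γ))) = !1/3 = 2/3
((((α <-> (β <-> α)) || (β -> (α -> α))) -> (β -> α)) -> !!(α -> (β -> β))) -> !((((β <-> α) <-> (β -> β)) || !(α -> (α -> α))) || !!((β <-> α) <-> (γ <-> γ))) = 1 -> 2/3 = 2/3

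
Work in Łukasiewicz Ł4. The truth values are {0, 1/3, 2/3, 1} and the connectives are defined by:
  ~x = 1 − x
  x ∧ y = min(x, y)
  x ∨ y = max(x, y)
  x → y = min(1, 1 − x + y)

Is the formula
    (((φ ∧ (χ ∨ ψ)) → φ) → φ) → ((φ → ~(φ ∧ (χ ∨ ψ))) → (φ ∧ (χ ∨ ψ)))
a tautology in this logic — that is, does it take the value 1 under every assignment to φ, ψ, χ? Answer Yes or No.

No

Counterexample: take φ = 1/3, ψ = 0, χ = 0.
χ ∨ ψ = 0 ∨ 0 = 0
φ ∧ (χ ∨ ψ) = 1/3 ∧ 0 = 0
(φ ∧ (χ ∨ ψ)) → φ = 0 → 1/3 = 1
((φ ∧ (χ ∨ ψ)) → φ) → φ = 1 → 1/3 = 1/3
χ ∨ ψ = 0 ∨ 0 = 0
φ ∧ (χ ∨ ψ) = 1/3 ∧ 0 = 0
~(φ ∧ (χ ∨ ψ)) = ~0 = 1
φ → ~(φ ∧ (χ ∨ ψ)) = 1/3 → 1 = 1
χ ∨ ψ = 0 ∨ 0 = 0
φ ∧ (χ ∨ ψ) = 1/3 ∧ 0 = 0
(φ → ~(φ ∧ (χ ∨ ψ))) → (φ ∧ (χ ∨ ψ)) = 1 → 0 = 0
(((φ ∧ (χ ∨ ψ)) → φ) → φ) → ((φ → ~(φ ∧ (χ ∨ ψ))) → (φ ∧ (χ ∨ ψ))) = 1/3 → 0 = 2/3
This gives 2/3 ≠ 1.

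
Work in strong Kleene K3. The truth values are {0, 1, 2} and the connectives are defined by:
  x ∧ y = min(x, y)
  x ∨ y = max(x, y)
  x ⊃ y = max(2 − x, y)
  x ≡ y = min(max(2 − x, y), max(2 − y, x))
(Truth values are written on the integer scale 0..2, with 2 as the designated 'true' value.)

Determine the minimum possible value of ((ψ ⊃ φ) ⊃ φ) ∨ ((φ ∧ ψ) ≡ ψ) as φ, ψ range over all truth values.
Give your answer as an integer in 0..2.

1

Take φ = 0, ψ = 1:
ψ ⊃ φ = 1 ⊃ 0 = 1
(ψ ⊃ φ) ⊃ φ = 1 ⊃ 0 = 1
φ ∧ ψ = 0 ∧ 1 = 0
(φ ∧ ψ) ≡ ψ = 0 ≡ 1 = 1
((ψ ⊃ φ) ⊃ φ) ∨ ((φ ∧ ψ) ≡ ψ) = 1 ∨ 1 = 1
No assignment yields a value below 1, so this is the minimum.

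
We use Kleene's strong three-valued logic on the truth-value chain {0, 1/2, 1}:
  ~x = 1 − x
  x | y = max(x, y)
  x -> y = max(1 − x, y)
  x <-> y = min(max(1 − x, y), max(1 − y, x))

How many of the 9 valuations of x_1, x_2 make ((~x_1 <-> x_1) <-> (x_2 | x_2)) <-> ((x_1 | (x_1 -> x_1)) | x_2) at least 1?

2

x_1 = 0, x_2 = 0 ↦ 1  ≥
x_1 = 0, x_2 = 1/2 ↦ 1/2  <
x_1 = 0, x_2 = 1 ↦ 0  <
x_1 = 1/2, x_2 = 0 ↦ 1/2  <
x_1 = 1/2, x_2 = 1/2 ↦ 1/2  <
x_1 = 1/2, x_2 = 1 ↦ 1/2  <
x_1 = 1, x_2 = 0 ↦ 1  ≥
x_1 = 1, x_2 = 1/2 ↦ 1/2  <
x_1 = 1, x_2 = 1 ↦ 0  <
So 2 of the 9 assignments meet the threshold.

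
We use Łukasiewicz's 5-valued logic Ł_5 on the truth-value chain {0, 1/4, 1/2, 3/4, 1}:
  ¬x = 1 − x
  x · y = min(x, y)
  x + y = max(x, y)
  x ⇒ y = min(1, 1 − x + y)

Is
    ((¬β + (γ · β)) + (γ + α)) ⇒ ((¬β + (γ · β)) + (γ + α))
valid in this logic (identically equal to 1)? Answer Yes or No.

At α = 1/2, β = 3/4, γ = 1, for instance:
¬β = ¬3/4 = 1/4
γ · β = 1 · 3/4 = 3/4
¬β + (γ · β) = 1/4 + 3/4 = 3/4
γ + α = 1 + 1/2 = 1
(¬β + (γ · β)) + (γ + α) = 3/4 + 1 = 1
((¬β + (γ · β)) + (γ + α)) ⇒ ((¬β + (γ · β)) + (γ + α)) = 1 ⇒ 1 = 1
and checking the remaining 124 assignments likewise gives ≥ 1 in every case.

Yes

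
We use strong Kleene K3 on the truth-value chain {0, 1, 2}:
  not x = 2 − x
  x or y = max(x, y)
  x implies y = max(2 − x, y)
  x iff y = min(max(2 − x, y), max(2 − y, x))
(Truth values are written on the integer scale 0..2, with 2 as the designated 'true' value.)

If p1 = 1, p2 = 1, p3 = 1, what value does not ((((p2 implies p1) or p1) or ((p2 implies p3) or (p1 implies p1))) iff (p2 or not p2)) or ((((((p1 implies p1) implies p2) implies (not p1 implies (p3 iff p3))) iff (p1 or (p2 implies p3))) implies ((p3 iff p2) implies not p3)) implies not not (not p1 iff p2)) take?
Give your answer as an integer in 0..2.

p2 implies p1 = 1 implies 1 = 1
(p2 implies p1) or p1 = 1 or 1 = 1
p2 implies p3 = 1 implies 1 = 1
p1 implies p1 = 1 implies 1 = 1
(p2 implies p3) or (p1 implies p1) = 1 or 1 = 1
((p2 implies p1) or p1) or ((p2 implies p3) or (p1 implies p1)) = 1 or 1 = 1
not p2 = not 1 = 1
p2 or not p2 = 1 or 1 = 1
(((p2 implies p1) or p1) or ((p2 implies p3) or (p1 implies p1))) iff (p2 or not p2) = 1 iff 1 = 1
not ((((p2 implies p1) or p1) or ((p2 implies p3) or (p1 implies p1))) iff (p2 or not p2)) = not 1 = 1
p1 implies p1 = 1 implies 1 = 1
(p1 implies p1) implies p2 = 1 implies 1 = 1
not p1 = not 1 = 1
p3 iff p3 = 1 iff 1 = 1
not p1 implies (p3 iff p3) = 1 implies 1 = 1
((p1 implies p1) implies p2) implies (not p1 implies (p3 iff p3)) = 1 implies 1 = 1
p2 implies p3 = 1 implies 1 = 1
p1 or (p2 implies p3) = 1 or 1 = 1
(((p1 implies p1) implies p2) implies (not p1 implies (p3 iff p3))) iff (p1 or (p2 implies p3)) = 1 iff 1 = 1
p3 iff p2 = 1 iff 1 = 1
not p3 = not 1 = 1
(p3 iff p2) implies not p3 = 1 implies 1 = 1
((((p1 implies p1) implies p2) implies (not p1 implies (p3 iff p3))) iff (p1 or (p2 implies p3))) implies ((p3 iff p2) implies not p3) = 1 implies 1 = 1
not p1 = not 1 = 1
not p1 iff p2 = 1 iff 1 = 1
not (not p1 iff p2) = not 1 = 1
not not (not p1 iff p2) = not 1 = 1
(((((p1 implies p1) implies p2) implies (not p1 implies (p3 iff p3))) iff (p1 or (p2 implies p3))) implies ((p3 iff p2) implies not p3)) implies not not (not p1 iff p2) = 1 implies 1 = 1
not ((((p2 implies p1) or p1) or ((p2 implies p3) or (p1 implies p1))) iff (p2 or not p2)) or ((((((p1 implies p1) implies p2) implies (not p1 implies (p3 iff p3))) iff (p1 or (p2 implies p3))) implies ((p3 iff p2) implies not p3)) implies not not (not p1 iff p2)) = 1 or 1 = 1

1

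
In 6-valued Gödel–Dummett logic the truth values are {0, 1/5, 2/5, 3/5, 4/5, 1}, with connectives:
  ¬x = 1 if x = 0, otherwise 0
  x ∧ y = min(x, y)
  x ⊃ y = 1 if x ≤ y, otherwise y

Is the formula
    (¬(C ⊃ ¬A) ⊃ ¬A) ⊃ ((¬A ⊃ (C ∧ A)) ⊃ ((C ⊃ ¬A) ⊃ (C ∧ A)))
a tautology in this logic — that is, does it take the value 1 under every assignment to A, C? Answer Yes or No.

No

Counterexample: take A = 1/5, C = 0.
¬A = ¬1/5 = 0
C ⊃ ¬A = 0 ⊃ 0 = 1
¬(C ⊃ ¬A) = ¬1 = 0
¬A = ¬1/5 = 0
¬(C ⊃ ¬A) ⊃ ¬A = 0 ⊃ 0 = 1
¬A = ¬1/5 = 0
C ∧ A = 0 ∧ 1/5 = 0
¬A ⊃ (C ∧ A) = 0 ⊃ 0 = 1
¬A = ¬1/5 = 0
C ⊃ ¬A = 0 ⊃ 0 = 1
C ∧ A = 0 ∧ 1/5 = 0
(C ⊃ ¬A) ⊃ (C ∧ A) = 1 ⊃ 0 = 0
(¬A ⊃ (C ∧ A)) ⊃ ((C ⊃ ¬A) ⊃ (C ∧ A)) = 1 ⊃ 0 = 0
(¬(C ⊃ ¬A) ⊃ ¬A) ⊃ ((¬A ⊃ (C ∧ A)) ⊃ ((C ⊃ ¬A) ⊃ (C ∧ A))) = 1 ⊃ 0 = 0
This gives 0 ≠ 1.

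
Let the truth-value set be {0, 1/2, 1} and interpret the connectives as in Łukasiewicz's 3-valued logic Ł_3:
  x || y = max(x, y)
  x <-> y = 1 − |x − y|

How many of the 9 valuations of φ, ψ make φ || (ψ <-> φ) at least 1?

5

φ = 0, ψ = 0 ↦ 1  ≥
φ = 0, ψ = 1/2 ↦ 1/2  <
φ = 0, ψ = 1 ↦ 0  <
φ = 1/2, ψ = 0 ↦ 1/2  <
φ = 1/2, ψ = 1/2 ↦ 1  ≥
φ = 1/2, ψ = 1 ↦ 1/2  <
φ = 1, ψ = 0 ↦ 1  ≥
φ = 1, ψ = 1/2 ↦ 1  ≥
φ = 1, ψ = 1 ↦ 1  ≥
So 5 of the 9 assignments meet the threshold.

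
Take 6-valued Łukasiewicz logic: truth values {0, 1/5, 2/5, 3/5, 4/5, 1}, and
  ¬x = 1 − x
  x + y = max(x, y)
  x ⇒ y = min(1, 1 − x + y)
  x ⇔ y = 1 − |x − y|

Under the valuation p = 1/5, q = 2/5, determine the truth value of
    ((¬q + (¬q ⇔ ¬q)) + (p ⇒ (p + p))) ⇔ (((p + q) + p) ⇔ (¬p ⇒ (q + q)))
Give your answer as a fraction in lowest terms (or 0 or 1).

¬q = ¬2/5 = 3/5
¬q = ¬2/5 = 3/5
¬q = ¬2/5 = 3/5
¬q ⇔ ¬q = 3/5 ⇔ 3/5 = 1
¬q + (¬q ⇔ ¬q) = 3/5 + 1 = 1
p + p = 1/5 + 1/5 = 1/5
p ⇒ (p + p) = 1/5 ⇒ 1/5 = 1
(¬q + (¬q ⇔ ¬q)) + (p ⇒ (p + p)) = 1 + 1 = 1
p + q = 1/5 + 2/5 = 2/5
(p + q) + p = 2/5 + 1/5 = 2/5
¬p = ¬1/5 = 4/5
q + q = 2/5 + 2/5 = 2/5
¬p ⇒ (q + q) = 4/5 ⇒ 2/5 = 3/5
((p + q) + p) ⇔ (¬p ⇒ (q + q)) = 2/5 ⇔ 3/5 = 4/5
((¬q + (¬q ⇔ ¬q)) + (p ⇒ (p + p))) ⇔ (((p + q) + p) ⇔ (¬p ⇒ (q + q))) = 1 ⇔ 4/5 = 4/5

4/5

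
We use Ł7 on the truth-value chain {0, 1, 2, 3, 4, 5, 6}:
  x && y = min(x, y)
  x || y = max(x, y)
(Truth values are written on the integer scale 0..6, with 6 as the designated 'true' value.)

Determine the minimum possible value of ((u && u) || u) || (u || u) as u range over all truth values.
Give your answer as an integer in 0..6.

0

Take u = 0:
u && u = 0 && 0 = 0
(u && u) || u = 0 || 0 = 0
u || u = 0 || 0 = 0
((u && u) || u) || (u || u) = 0 || 0 = 0
No assignment yields a value below 0, so this is the minimum.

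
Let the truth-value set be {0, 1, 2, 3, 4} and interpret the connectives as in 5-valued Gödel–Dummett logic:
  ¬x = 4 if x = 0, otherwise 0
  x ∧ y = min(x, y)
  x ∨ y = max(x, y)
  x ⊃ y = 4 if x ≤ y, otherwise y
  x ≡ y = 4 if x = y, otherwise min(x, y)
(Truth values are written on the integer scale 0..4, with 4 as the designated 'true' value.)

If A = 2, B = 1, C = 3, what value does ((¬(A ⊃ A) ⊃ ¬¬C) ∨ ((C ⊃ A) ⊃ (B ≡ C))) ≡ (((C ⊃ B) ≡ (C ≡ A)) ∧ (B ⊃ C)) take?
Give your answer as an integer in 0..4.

1

A ⊃ A = 2 ⊃ 2 = 4
¬(A ⊃ A) = ¬4 = 0
¬C = ¬3 = 0
¬¬C = ¬0 = 4
¬(A ⊃ A) ⊃ ¬¬C = 0 ⊃ 4 = 4
C ⊃ A = 3 ⊃ 2 = 2
B ≡ C = 1 ≡ 3 = 1
(C ⊃ A) ⊃ (B ≡ C) = 2 ⊃ 1 = 1
(¬(A ⊃ A) ⊃ ¬¬C) ∨ ((C ⊃ A) ⊃ (B ≡ C)) = 4 ∨ 1 = 4
C ⊃ B = 3 ⊃ 1 = 1
C ≡ A = 3 ≡ 2 = 2
(C ⊃ B) ≡ (C ≡ A) = 1 ≡ 2 = 1
B ⊃ C = 1 ⊃ 3 = 4
((C ⊃ B) ≡ (C ≡ A)) ∧ (B ⊃ C) = 1 ∧ 4 = 1
((¬(A ⊃ A) ⊃ ¬¬C) ∨ ((C ⊃ A) ⊃ (B ≡ C))) ≡ (((C ⊃ B) ≡ (C ≡ A)) ∧ (B ⊃ C)) = 4 ≡ 1 = 1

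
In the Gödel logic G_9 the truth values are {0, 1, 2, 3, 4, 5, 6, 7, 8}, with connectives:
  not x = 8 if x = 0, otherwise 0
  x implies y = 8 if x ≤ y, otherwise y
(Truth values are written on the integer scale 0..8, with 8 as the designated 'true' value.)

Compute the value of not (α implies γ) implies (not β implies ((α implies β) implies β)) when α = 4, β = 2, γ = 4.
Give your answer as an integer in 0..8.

α implies γ = 4 implies 4 = 8
not (α implies γ) = not 8 = 0
not β = not 2 = 0
α implies β = 4 implies 2 = 2
(α implies β) implies β = 2 implies 2 = 8
not β implies ((α implies β) implies β) = 0 implies 8 = 8
not (α implies γ) implies (not β implies ((α implies β) implies β)) = 0 implies 8 = 8

8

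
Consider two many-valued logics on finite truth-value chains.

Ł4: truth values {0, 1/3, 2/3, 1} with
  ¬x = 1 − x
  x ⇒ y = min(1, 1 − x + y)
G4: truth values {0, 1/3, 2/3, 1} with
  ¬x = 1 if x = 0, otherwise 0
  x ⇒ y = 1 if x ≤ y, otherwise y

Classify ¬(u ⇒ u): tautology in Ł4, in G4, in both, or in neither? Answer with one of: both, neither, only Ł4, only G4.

neither

In Ł4: at u = 0 the value is 0 — not a tautology.
In G4: at u = 0 the value is 0 — not a tautology.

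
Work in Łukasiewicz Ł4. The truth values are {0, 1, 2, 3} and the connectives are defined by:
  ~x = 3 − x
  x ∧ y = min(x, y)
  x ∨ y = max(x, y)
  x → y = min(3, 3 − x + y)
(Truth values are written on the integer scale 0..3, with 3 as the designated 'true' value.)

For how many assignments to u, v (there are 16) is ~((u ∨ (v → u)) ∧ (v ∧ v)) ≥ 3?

5

u = 0, v = 0 ↦ 3  ≥
u = 0, v = 1 ↦ 2  <
u = 0, v = 2 ↦ 2  <
u = 0, v = 3 ↦ 3  ≥
u = 1, v = 0 ↦ 3  ≥
u = 1, v = 1 ↦ 2  <
u = 1, v = 2 ↦ 1  <
u = 1, v = 3 ↦ 2  <
u = 2, v = 0 ↦ 3  ≥
u = 2, v = 1 ↦ 2  <
u = 2, v = 2 ↦ 1  <
u = 2, v = 3 ↦ 1  <
u = 3, v = 0 ↦ 3  ≥
u = 3, v = 1 ↦ 2  <
u = 3, v = 2 ↦ 1  <
u = 3, v = 3 ↦ 0  <
So 5 of the 16 assignments meet the threshold.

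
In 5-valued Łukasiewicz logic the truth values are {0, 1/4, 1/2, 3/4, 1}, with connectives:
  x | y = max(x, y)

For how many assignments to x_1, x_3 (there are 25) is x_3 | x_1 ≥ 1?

9

value 1: 9 assignments (counts)
value 3/4: 7 assignments
value 1/2: 5 assignments
value 1/4: 3 assignments
value 0: 1 assignment
So 9 of the 25 assignments meet the threshold.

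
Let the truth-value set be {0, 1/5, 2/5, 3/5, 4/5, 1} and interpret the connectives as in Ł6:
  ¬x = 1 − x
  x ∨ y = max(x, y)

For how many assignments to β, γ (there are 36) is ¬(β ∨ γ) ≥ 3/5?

9

value 1: 1 assignment (counts)
value 4/5: 3 assignments (counts)
value 3/5: 5 assignments (counts)
value 2/5: 7 assignments
value 1/5: 9 assignments
value 0: 11 assignments
So 9 of the 36 assignments meet the threshold.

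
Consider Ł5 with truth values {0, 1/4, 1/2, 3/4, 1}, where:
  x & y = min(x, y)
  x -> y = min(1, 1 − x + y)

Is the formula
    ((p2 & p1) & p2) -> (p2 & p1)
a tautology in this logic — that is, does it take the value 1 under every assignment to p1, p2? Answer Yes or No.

At p1 = 1/4, p2 = 1/2, for instance:
p2 & p1 = 1/2 & 1/4 = 1/4
(p2 & p1) & p2 = 1/4 & 1/2 = 1/4
((p2 & p1) & p2) -> (p2 & p1) = 1/4 -> 1/4 = 1
and checking the remaining 24 assignments likewise gives ≥ 1 in every case.

Yes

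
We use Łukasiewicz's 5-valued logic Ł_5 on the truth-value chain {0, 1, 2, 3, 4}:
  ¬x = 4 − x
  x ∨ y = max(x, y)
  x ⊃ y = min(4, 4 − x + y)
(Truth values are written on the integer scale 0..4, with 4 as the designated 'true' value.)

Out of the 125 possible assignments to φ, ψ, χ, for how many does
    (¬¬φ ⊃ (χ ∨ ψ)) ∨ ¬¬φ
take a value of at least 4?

111

value 4: 111 assignments (counts)
value 3: 13 assignments
value 2: 1 assignment
So 111 of the 125 assignments meet the threshold.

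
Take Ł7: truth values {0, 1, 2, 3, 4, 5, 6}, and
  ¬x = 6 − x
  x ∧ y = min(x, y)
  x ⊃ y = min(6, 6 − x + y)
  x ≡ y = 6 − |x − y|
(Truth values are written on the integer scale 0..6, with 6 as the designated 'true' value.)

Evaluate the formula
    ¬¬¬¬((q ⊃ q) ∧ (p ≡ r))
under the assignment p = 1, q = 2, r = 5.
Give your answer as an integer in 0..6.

q ⊃ q = 2 ⊃ 2 = 6
p ≡ r = 1 ≡ 5 = 2
(q ⊃ q) ∧ (p ≡ r) = 6 ∧ 2 = 2
¬((q ⊃ q) ∧ (p ≡ r)) = ¬2 = 4
¬¬((q ⊃ q) ∧ (p ≡ r)) = ¬4 = 2
¬¬¬((q ⊃ q) ∧ (p ≡ r)) = ¬2 = 4
¬¬¬¬((q ⊃ q) ∧ (p ≡ r)) = ¬4 = 2

2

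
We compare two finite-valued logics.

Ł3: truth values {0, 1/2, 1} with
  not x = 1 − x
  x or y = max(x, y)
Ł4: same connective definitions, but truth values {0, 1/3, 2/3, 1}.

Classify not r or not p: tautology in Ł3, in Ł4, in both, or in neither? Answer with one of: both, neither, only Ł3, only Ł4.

neither

In Ł3: at p = 1/2, r = 1/2 the value is 1/2 — not a tautology.
In Ł4: at p = 1/3, r = 1/3 the value is 2/3 — not a tautology.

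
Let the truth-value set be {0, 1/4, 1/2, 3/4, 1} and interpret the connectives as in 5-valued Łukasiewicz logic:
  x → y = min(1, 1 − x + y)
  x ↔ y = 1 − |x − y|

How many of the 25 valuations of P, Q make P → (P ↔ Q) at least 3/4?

21

value 1: 19 assignments (counts)
value 3/4: 2 assignments (counts)
value 1/2: 2 assignments
value 1/4: 1 assignment
value 0: 1 assignment
So 21 of the 25 assignments meet the threshold.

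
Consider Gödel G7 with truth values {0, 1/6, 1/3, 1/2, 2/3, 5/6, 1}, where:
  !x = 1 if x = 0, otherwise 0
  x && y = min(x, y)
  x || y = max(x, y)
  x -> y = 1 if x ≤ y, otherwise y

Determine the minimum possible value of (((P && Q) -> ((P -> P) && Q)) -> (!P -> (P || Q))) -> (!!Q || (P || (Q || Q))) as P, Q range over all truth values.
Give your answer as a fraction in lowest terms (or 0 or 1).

1/6

Take P = 1/6, Q = 0:
P && Q = 1/6 && 0 = 0
P -> P = 1/6 -> 1/6 = 1
(P -> P) && Q = 1 && 0 = 0
(P && Q) -> ((P -> P) && Q) = 0 -> 0 = 1
!P = !1/6 = 0
P || Q = 1/6 || 0 = 1/6
!P -> (P || Q) = 0 -> 1/6 = 1
((P && Q) -> ((P -> P) && Q)) -> (!P -> (P || Q)) = 1 -> 1 = 1
!Q = !0 = 1
!!Q = !1 = 0
Q || Q = 0 || 0 = 0
P || (Q || Q) = 1/6 || 0 = 1/6
!!Q || (P || (Q || Q)) = 0 || 1/6 = 1/6
(((P && Q) -> ((P -> P) && Q)) -> (!P -> (P || Q))) -> (!!Q || (P || (Q || Q))) = 1 -> 1/6 = 1/6
No assignment yields a value below 1/6, so this is the minimum.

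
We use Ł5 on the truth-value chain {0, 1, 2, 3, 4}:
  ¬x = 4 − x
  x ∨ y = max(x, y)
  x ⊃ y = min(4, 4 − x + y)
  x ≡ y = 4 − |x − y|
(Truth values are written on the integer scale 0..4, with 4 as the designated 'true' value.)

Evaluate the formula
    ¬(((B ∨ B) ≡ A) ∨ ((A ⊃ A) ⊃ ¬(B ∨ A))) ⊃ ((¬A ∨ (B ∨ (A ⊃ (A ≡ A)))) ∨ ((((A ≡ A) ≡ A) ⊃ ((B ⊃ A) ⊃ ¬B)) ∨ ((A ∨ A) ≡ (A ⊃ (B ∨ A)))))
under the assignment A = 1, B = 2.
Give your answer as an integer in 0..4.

B ∨ B = 2 ∨ 2 = 2
(B ∨ B) ≡ A = 2 ≡ 1 = 3
A ⊃ A = 1 ⊃ 1 = 4
B ∨ A = 2 ∨ 1 = 2
¬(B ∨ A) = ¬2 = 2
(A ⊃ A) ⊃ ¬(B ∨ A) = 4 ⊃ 2 = 2
((B ∨ B) ≡ A) ∨ ((A ⊃ A) ⊃ ¬(B ∨ A)) = 3 ∨ 2 = 3
¬(((B ∨ B) ≡ A) ∨ ((A ⊃ A) ⊃ ¬(B ∨ A))) = ¬3 = 1
¬A = ¬1 = 3
A ≡ A = 1 ≡ 1 = 4
A ⊃ (A ≡ A) = 1 ⊃ 4 = 4
B ∨ (A ⊃ (A ≡ A)) = 2 ∨ 4 = 4
¬A ∨ (B ∨ (A ⊃ (A ≡ A))) = 3 ∨ 4 = 4
A ≡ A = 1 ≡ 1 = 4
(A ≡ A) ≡ A = 4 ≡ 1 = 1
B ⊃ A = 2 ⊃ 1 = 3
¬B = ¬2 = 2
(B ⊃ A) ⊃ ¬B = 3 ⊃ 2 = 3
((A ≡ A) ≡ A) ⊃ ((B ⊃ A) ⊃ ¬B) = 1 ⊃ 3 = 4
A ∨ A = 1 ∨ 1 = 1
B ∨ A = 2 ∨ 1 = 2
A ⊃ (B ∨ A) = 1 ⊃ 2 = 4
(A ∨ A) ≡ (A ⊃ (B ∨ A)) = 1 ≡ 4 = 1
(((A ≡ A) ≡ A) ⊃ ((B ⊃ A) ⊃ ¬B)) ∨ ((A ∨ A) ≡ (A ⊃ (B ∨ A))) = 4 ∨ 1 = 4
(¬A ∨ (B ∨ (A ⊃ (A ≡ A)))) ∨ ((((A ≡ A) ≡ A) ⊃ ((B ⊃ A) ⊃ ¬B)) ∨ ((A ∨ A) ≡ (A ⊃ (B ∨ A)))) = 4 ∨ 4 = 4
¬(((B ∨ B) ≡ A) ∨ ((A ⊃ A) ⊃ ¬(B ∨ A))) ⊃ ((¬A ∨ (B ∨ (A ⊃ (A ≡ A)))) ∨ ((((A ≡ A) ≡ A) ⊃ ((B ⊃ A) ⊃ ¬B)) ∨ ((A ∨ A) ≡ (A ⊃ (B ∨ A))))) = 1 ⊃ 4 = 4

4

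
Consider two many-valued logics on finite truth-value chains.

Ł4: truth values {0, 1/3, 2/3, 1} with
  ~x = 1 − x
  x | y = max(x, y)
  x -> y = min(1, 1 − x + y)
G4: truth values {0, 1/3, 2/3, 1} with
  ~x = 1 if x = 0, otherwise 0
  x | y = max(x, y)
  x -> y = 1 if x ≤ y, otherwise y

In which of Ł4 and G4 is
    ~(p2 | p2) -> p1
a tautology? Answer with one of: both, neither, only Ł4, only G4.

neither

In Ł4: at p1 = 0, p2 = 0 the value is 0 — not a tautology.
In G4: at p1 = 0, p2 = 0 the value is 0 — not a tautology.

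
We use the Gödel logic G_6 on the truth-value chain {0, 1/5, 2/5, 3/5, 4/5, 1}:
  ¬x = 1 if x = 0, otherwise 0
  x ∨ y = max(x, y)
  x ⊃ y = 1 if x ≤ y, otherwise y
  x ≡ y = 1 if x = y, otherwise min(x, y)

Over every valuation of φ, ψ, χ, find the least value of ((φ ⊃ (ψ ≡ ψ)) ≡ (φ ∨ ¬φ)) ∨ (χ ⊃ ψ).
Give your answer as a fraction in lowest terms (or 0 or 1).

1/5

Take φ = 1/5, ψ = 0, χ = 1/5:
ψ ≡ ψ = 0 ≡ 0 = 1
φ ⊃ (ψ ≡ ψ) = 1/5 ⊃ 1 = 1
¬φ = ¬1/5 = 0
φ ∨ ¬φ = 1/5 ∨ 0 = 1/5
(φ ⊃ (ψ ≡ ψ)) ≡ (φ ∨ ¬φ) = 1 ≡ 1/5 = 1/5
χ ⊃ ψ = 1/5 ⊃ 0 = 0
((φ ⊃ (ψ ≡ ψ)) ≡ (φ ∨ ¬φ)) ∨ (χ ⊃ ψ) = 1/5 ∨ 0 = 1/5
No assignment yields a value below 1/5, so this is the minimum.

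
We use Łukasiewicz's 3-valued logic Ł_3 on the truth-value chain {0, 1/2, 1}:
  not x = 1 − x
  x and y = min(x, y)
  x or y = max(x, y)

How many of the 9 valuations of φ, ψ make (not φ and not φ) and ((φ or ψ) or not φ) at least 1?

3

φ = 0, ψ = 0 ↦ 1  ≥
φ = 0, ψ = 1/2 ↦ 1  ≥
φ = 0, ψ = 1 ↦ 1  ≥
φ = 1/2, ψ = 0 ↦ 1/2  <
φ = 1/2, ψ = 1/2 ↦ 1/2  <
φ = 1/2, ψ = 1 ↦ 1/2  <
φ = 1, ψ = 0 ↦ 0  <
φ = 1, ψ = 1/2 ↦ 0  <
φ = 1, ψ = 1 ↦ 0  <
So 3 of the 9 assignments meet the threshold.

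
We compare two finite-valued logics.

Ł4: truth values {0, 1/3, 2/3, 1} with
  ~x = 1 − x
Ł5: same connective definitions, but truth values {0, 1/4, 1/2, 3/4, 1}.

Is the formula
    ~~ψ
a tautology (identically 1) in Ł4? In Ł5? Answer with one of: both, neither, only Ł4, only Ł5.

neither

In Ł4: at ψ = 0 the value is 0 — not a tautology.
In Ł5: at ψ = 0 the value is 0 — not a tautology.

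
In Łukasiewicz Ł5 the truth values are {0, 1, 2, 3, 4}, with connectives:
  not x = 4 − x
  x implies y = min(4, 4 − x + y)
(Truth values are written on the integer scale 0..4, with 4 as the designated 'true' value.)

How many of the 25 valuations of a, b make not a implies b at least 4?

15

value 4: 15 assignments (counts)
value 3: 4 assignments
value 2: 3 assignments
value 1: 2 assignments
value 0: 1 assignment
So 15 of the 25 assignments meet the threshold.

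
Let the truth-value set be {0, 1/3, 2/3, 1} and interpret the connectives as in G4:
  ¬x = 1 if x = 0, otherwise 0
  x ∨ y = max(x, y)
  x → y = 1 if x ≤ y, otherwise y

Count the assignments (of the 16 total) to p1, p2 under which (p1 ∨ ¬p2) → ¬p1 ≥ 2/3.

p1 = 0, p2 = 0 ↦ 1  ≥
p1 = 0, p2 = 1/3 ↦ 1  ≥
p1 = 0, p2 = 2/3 ↦ 1  ≥
p1 = 0, p2 = 1 ↦ 1  ≥
p1 = 1/3, p2 = 0 ↦ 0  <
p1 = 1/3, p2 = 1/3 ↦ 0  <
p1 = 1/3, p2 = 2/3 ↦ 0  <
p1 = 1/3, p2 = 1 ↦ 0  <
p1 = 2/3, p2 = 0 ↦ 0  <
p1 = 2/3, p2 = 1/3 ↦ 0  <
p1 = 2/3, p2 = 2/3 ↦ 0  <
p1 = 2/3, p2 = 1 ↦ 0  <
p1 = 1, p2 = 0 ↦ 0  <
p1 = 1, p2 = 1/3 ↦ 0  <
p1 = 1, p2 = 2/3 ↦ 0  <
p1 = 1, p2 = 1 ↦ 0  <
So 4 of the 16 assignments meet the threshold.

4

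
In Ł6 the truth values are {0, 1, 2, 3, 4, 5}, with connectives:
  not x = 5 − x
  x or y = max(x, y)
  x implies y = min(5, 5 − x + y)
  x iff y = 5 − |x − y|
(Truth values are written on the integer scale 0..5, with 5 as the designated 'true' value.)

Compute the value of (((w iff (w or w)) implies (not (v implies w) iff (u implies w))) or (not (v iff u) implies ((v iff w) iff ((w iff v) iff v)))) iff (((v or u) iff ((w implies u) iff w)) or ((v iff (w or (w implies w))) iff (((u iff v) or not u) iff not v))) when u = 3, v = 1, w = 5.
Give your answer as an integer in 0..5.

w or w = 5 or 5 = 5
w iff (w or w) = 5 iff 5 = 5
v implies w = 1 implies 5 = 5
not (v implies w) = not 5 = 0
u implies w = 3 implies 5 = 5
not (v implies w) iff (u implies w) = 0 iff 5 = 0
(w iff (w or w)) implies (not (v implies w) iff (u implies w)) = 5 implies 0 = 0
v iff u = 1 iff 3 = 3
not (v iff u) = not 3 = 2
v iff w = 1 iff 5 = 1
w iff v = 5 iff 1 = 1
(w iff v) iff v = 1 iff 1 = 5
(v iff w) iff ((w iff v) iff v) = 1 iff 5 = 1
not (v iff u) implies ((v iff w) iff ((w iff v) iff v)) = 2 implies 1 = 4
((w iff (w or w)) implies (not (v implies w) iff (u implies w))) or (not (v iff u) implies ((v iff w) iff ((w iff v) iff v))) = 0 or 4 = 4
v or u = 1 or 3 = 3
w implies u = 5 implies 3 = 3
(w implies u) iff w = 3 iff 5 = 3
(v or u) iff ((w implies u) iff w) = 3 iff 3 = 5
w implies w = 5 implies 5 = 5
w or (w implies w) = 5 or 5 = 5
v iff (w or (w implies w)) = 1 iff 5 = 1
u iff v = 3 iff 1 = 3
not u = not 3 = 2
(u iff v) or not u = 3 or 2 = 3
not v = not 1 = 4
((u iff v) or not u) iff not v = 3 iff 4 = 4
(v iff (w or (w implies w))) iff (((u iff v) or not u) iff not v) = 1 iff 4 = 2
((v or u) iff ((w implies u) iff w)) or ((v iff (w or (w implies w))) iff (((u iff v) or not u) iff not v)) = 5 or 2 = 5
(((w iff (w or w)) implies (not (v implies w) iff (u implies w))) or (not (v iff u) implies ((v iff w) iff ((w iff v) iff v)))) iff (((v or u) iff ((w implies u) iff w)) or ((v iff (w or (w implies w))) iff (((u iff v) or not u) iff not v))) = 4 iff 5 = 4

4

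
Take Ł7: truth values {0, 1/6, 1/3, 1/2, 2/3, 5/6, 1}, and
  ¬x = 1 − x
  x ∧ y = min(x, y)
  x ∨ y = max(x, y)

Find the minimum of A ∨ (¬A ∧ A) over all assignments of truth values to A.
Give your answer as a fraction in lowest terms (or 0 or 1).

0

Take A = 0:
¬A = ¬0 = 1
¬A ∧ A = 1 ∧ 0 = 0
A ∨ (¬A ∧ A) = 0 ∨ 0 = 0
No assignment yields a value below 0, so this is the minimum.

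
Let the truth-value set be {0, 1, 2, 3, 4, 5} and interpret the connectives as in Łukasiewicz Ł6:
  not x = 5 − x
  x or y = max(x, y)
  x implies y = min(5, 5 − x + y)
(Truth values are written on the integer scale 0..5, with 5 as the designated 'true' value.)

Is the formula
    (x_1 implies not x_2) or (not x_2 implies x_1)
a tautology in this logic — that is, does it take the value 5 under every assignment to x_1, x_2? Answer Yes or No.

At x_1 = 4, x_2 = 4, for instance:
not x_2 = not 4 = 1
x_1 implies not x_2 = 4 implies 1 = 2
not x_2 implies x_1 = 1 implies 4 = 5
(x_1 implies not x_2) or (not x_2 implies x_1) = 2 or 5 = 5
and checking the remaining 35 assignments likewise gives ≥ 5 in every case.

Yes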